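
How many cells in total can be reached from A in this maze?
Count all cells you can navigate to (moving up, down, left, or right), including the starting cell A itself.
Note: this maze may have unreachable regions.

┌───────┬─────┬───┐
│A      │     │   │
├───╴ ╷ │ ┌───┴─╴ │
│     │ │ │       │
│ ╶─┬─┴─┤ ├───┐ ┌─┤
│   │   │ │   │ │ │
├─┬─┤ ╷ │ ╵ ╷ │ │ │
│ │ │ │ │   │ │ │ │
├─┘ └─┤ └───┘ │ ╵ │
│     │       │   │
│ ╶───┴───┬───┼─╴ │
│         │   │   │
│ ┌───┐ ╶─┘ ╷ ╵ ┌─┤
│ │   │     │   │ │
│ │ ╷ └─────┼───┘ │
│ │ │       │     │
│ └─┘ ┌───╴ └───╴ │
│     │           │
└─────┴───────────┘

Using BFS/flood-fill to find all reachable cells from A:
Maze size: 9 × 9 = 81 total cells
71 cell(s) are walled off and cannot be reached from A.
Reachable cells: 10

Reachable region (· marks reachable cells):

┌───────┬─────┬───┐
│A · · ·│     │   │
├───╴ ╷ │ ┌───┴─╴ │
│· · ·│·│ │       │
│ ╶─┬─┴─┤ ├───┐ ┌─┤
│· ·│   │ │   │ │ │
├─┬─┤ ╷ │ ╵ ╷ │ │ │
│ │ │ │ │   │ │ │ │
├─┘ └─┤ └───┘ │ ╵ │
│     │       │   │
│ ╶───┴───┬───┼─╴ │
│         │   │   │
│ ┌───┐ ╶─┘ ╷ ╵ ┌─┤
│ │   │     │   │ │
│ │ ╷ └─────┼───┘ │
│ │ │       │     │
│ └─┘ ┌───╴ └───╴ │
│     │           │
└─────┴───────────┘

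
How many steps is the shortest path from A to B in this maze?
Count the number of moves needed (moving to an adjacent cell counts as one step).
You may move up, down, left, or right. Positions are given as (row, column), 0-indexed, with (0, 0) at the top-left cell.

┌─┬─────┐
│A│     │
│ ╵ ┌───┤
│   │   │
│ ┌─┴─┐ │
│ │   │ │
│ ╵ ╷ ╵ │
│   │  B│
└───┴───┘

Using BFS to find shortest path:
Start: (0, 0), End: (3, 3)
Path found:
(0,0) → (1,0) → (2,0) → (3,0) → (3,1) → (2,1) → (2,2) → (3,2) → (3,3)
Number of steps: 8

Solution:

┌─┬─────┐
│A│     │
│ ╵ ┌───┤
│↓  │   │
│ ┌─┴─┐ │
│↓│↱ ↓│ │
│ ╵ ╷ ╵ │
│↳ ↑│↳ B│
└───┴───┘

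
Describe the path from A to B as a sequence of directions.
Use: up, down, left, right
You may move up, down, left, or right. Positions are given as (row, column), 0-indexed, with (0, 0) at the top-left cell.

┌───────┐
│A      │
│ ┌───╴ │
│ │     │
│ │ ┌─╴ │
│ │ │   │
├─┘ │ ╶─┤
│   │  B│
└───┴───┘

Finding the path and converting it to directions:
Path through cells: (0,0) → (0,1) → (0,2) → (0,3) → (1,3) → (2,3) → (2,2) → (3,2) → (3,3)
Directions: right, right, right, down, down, left, down, right

Solution:

┌───────┐
│A → → ↓│
│ ┌───╴ │
│ │    ↓│
│ │ ┌─╴ │
│ │ │↓ ↲│
├─┘ │ ╶─┤
│   │↳ B│
└───┴───┘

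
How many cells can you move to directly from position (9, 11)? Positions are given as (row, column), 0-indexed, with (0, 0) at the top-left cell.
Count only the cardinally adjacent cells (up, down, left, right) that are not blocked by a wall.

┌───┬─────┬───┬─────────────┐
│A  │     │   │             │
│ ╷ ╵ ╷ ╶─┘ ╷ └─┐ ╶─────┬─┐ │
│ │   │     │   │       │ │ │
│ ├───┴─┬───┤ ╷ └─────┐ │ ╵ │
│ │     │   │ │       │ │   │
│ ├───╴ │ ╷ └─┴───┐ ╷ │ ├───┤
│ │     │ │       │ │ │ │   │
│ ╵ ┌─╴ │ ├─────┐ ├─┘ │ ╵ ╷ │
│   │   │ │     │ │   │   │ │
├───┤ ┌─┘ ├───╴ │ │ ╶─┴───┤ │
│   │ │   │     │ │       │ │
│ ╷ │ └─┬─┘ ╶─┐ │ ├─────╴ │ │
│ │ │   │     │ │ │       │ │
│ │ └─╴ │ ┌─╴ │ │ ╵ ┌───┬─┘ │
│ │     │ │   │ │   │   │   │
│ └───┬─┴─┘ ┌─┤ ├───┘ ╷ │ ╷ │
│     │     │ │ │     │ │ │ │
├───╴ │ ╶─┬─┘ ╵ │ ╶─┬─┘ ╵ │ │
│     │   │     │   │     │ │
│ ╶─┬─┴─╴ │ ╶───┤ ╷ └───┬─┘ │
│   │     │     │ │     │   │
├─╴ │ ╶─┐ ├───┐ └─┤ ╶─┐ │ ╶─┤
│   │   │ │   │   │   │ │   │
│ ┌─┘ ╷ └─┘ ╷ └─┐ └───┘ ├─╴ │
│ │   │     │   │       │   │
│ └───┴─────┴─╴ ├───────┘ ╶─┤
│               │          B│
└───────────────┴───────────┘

Checking passable neighbors of (9, 11):
Neighbors: (8, 11), (9, 10), (9, 12)
Count: 3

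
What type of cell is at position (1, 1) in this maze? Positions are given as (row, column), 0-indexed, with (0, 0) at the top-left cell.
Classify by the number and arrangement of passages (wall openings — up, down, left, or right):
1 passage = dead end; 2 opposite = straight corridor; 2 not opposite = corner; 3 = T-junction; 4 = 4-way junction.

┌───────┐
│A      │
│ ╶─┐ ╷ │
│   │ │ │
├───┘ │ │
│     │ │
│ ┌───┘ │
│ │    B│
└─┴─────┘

Checking cell at (1, 1):
Number of passages: 1
Cell type: dead end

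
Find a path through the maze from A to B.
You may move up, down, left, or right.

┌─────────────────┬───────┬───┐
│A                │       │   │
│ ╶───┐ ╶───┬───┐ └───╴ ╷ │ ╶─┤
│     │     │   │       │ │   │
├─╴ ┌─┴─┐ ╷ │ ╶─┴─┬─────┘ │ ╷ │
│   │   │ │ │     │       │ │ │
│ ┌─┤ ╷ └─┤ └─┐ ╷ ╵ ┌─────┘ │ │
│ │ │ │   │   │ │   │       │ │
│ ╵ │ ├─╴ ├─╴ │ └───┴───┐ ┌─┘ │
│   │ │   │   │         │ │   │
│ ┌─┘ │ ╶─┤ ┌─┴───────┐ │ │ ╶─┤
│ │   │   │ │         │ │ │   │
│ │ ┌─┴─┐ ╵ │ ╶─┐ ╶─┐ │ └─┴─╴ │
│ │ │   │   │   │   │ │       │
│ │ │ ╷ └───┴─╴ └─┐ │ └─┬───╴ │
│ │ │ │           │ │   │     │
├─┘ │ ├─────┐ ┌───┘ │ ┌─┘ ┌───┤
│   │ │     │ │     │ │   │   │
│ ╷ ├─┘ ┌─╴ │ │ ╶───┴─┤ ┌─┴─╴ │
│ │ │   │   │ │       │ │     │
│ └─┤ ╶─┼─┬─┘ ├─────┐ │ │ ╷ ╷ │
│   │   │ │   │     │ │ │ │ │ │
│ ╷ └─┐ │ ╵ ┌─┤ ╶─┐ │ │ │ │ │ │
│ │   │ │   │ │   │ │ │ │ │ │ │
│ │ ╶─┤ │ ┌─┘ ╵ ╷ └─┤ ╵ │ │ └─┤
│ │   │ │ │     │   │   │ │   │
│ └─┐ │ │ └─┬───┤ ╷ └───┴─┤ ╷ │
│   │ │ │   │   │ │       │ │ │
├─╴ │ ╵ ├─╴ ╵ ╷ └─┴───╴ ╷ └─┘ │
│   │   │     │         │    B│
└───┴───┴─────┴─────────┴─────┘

Finding the shortest path through the maze:
Path length: 86 steps
Directions: right → right → right → right → right → right → right → right → down → right → right → right → up → right → down → down → left → left → left → down → left → up → left → down → down → right → right → right → right → down → down → right → right → right → down → left → left → down → left → down → down → down → down → left → up → up → up → left → left → left → up → right → right → up → up → left → up → left → left → down → right → down → left → down → down → down → left → down → left → down → down → right → down → right → up → right → down → right → right → right → right → up → right → down → right → right

Solution:

┌─────────────────┬───────┬───┐
│A → → → → → → → ↓│    ↱ ↓│   │
│ ╶───┐ ╶───┬───┐ └───╴ ╷ │ ╶─┤
│     │     │   │↳ → → ↑│↓│   │
├─╴ ┌─┴─┐ ╷ │ ╶─┴─┬─────┘ │ ╷ │
│   │   │ │ │  ↓ ↰│↓ ← ← ↲│ │ │
│ ┌─┤ ╷ └─┤ └─┐ ╷ ╵ ┌─────┘ │ │
│ │ │ │   │   │↓│↑ ↲│       │ │
│ ╵ │ ├─╴ ├─╴ │ └───┴───┐ ┌─┘ │
│   │ │   │   │↳ → → → ↓│ │   │
│ ┌─┘ │ ╶─┤ ┌─┴───────┐ │ │ ╶─┤
│ │   │   │ │↓ ← ↰    │↓│ │   │
│ │ ┌─┴─┐ ╵ │ ╶─┐ ╶─┐ │ └─┴─╴ │
│ │ │   │   │↳ ↓│↑ ↰│ │↳ → → ↓│
│ │ │ ╷ └───┴─╴ └─┐ │ └─┬───╴ │
│ │ │ │      ↓ ↲  │↑│   │↓ ← ↲│
├─┘ │ ├─────┐ ┌───┘ │ ┌─┘ ┌───┤
│   │ │     │↓│↱ → ↑│ │↓ ↲│   │
│ ╷ ├─┘ ┌─╴ │ │ ╶───┴─┤ ┌─┴─╴ │
│ │ │   │   │↓│↑ ← ← ↰│↓│     │
│ └─┤ ╶─┼─┬─┘ ├─────┐ │ │ ╷ ╷ │
│   │   │ │↓ ↲│     │↑│↓│ │ │ │
│ ╷ └─┐ │ ╵ ┌─┤ ╶─┐ │ │ │ │ │ │
│ │   │ │↓ ↲│ │   │ │↑│↓│ │ │ │
│ │ ╶─┤ │ ┌─┘ ╵ ╷ └─┤ ╵ │ │ └─┤
│ │   │ │↓│     │   │↑ ↲│ │   │
│ └─┐ │ │ └─┬───┤ ╷ └───┴─┤ ╷ │
│   │ │ │↳ ↓│↱ ↓│ │    ↱ ↓│ │ │
├─╴ │ ╵ ├─╴ ╵ ╷ └─┴───╴ ╷ └─┘ │
│   │   │  ↳ ↑│↳ → → → ↑│↳ → B│
└───┴───┴─────┴─────────┴─────┘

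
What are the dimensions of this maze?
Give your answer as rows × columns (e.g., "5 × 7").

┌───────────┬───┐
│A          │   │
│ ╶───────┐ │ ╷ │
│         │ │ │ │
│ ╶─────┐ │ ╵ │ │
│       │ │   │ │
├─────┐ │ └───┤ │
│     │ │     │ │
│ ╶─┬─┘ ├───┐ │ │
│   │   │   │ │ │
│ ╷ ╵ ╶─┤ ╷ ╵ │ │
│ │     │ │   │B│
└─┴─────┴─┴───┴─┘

Counting the maze dimensions:
Rows (vertical): 6
Columns (horizontal): 8
Dimensions: 6 × 8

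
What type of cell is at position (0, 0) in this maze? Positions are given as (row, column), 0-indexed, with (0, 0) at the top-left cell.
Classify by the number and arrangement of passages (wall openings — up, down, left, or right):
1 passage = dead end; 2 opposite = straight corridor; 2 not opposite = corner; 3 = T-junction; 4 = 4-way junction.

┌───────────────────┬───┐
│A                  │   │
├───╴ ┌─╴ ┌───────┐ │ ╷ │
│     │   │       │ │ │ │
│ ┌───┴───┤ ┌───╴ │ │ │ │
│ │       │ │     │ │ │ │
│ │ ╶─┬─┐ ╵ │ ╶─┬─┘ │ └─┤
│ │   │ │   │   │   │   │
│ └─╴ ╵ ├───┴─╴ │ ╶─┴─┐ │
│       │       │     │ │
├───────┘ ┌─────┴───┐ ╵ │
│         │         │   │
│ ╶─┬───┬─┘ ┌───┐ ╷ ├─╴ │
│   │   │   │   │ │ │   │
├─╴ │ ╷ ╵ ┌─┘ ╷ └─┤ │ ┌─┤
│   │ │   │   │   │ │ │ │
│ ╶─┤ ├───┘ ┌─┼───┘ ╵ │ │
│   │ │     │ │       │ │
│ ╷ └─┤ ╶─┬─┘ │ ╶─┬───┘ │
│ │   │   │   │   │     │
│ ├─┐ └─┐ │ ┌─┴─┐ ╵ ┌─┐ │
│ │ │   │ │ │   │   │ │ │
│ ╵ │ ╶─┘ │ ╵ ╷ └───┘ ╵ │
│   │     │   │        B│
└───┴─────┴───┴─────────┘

Checking cell at (0, 0):
Number of passages: 1
Cell type: dead end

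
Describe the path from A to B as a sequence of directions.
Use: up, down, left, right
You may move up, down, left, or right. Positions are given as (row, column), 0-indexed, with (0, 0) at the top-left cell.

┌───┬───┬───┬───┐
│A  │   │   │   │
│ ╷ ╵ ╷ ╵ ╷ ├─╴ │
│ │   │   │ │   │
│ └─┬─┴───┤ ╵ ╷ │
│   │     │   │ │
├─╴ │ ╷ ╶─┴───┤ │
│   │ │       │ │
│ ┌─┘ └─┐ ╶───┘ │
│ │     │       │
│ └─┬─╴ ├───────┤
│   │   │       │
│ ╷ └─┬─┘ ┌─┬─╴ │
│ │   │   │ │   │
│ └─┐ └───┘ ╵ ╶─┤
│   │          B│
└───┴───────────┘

Finding the path and converting it to directions:
Path through cells: (0,0) → (1,0) → (2,0) → (2,1) → (3,1) → (3,0) → (4,0) → (5,0) → (5,1) → (6,1) → (6,2) → (7,2) → (7,3) → (7,4) → (7,5) → (7,6) → (7,7)
Directions: down, down, right, down, left, down, down, right, down, right, down, right, right, right, right, right

Solution:

┌───┬───┬───┬───┐
│A  │   │   │   │
│ ╷ ╵ ╷ ╵ ╷ ├─╴ │
│↓│   │   │ │   │
│ └─┬─┴───┤ ╵ ╷ │
│↳ ↓│     │   │ │
├─╴ │ ╷ ╶─┴───┤ │
│↓ ↲│ │       │ │
│ ┌─┘ └─┐ ╶───┘ │
│↓│     │       │
│ └─┬─╴ ├───────┤
│↳ ↓│   │       │
│ ╷ └─┬─┘ ┌─┬─╴ │
│ │↳ ↓│   │ │   │
│ └─┐ └───┘ ╵ ╶─┤
│   │↳ → → → → B│
└───┴───────────┘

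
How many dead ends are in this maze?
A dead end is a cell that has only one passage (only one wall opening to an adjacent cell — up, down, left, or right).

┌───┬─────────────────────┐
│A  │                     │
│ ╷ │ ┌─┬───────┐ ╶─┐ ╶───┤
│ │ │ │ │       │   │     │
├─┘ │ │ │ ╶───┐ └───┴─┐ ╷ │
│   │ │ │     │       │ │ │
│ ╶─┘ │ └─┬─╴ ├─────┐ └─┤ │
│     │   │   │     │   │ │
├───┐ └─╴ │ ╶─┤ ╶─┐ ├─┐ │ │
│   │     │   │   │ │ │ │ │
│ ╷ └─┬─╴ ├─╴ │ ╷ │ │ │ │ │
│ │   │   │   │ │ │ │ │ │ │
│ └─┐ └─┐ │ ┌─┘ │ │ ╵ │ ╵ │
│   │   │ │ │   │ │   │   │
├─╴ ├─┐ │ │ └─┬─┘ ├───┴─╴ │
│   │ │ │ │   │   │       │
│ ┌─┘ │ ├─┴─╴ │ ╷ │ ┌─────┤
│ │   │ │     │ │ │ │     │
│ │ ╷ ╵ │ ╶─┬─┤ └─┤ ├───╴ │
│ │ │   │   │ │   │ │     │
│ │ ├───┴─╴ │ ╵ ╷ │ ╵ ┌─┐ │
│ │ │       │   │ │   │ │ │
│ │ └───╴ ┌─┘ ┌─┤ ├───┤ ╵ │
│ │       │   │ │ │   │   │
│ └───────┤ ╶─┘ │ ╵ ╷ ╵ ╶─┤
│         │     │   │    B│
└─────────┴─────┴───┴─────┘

Checking each cell for number of passages:

Dead ends found at positions:
  (0, 12)
  (1, 0)
  (1, 3)
  (1, 9)
  (2, 11)
  (4, 10)
  (5, 3)
  (6, 6)
  (7, 2)
  (7, 4)
  (8, 8)
  (8, 10)
  (9, 6)
  (10, 2)
  (10, 11)
  (11, 7)
  (12, 4)
  (12, 12)
Total dead ends: 18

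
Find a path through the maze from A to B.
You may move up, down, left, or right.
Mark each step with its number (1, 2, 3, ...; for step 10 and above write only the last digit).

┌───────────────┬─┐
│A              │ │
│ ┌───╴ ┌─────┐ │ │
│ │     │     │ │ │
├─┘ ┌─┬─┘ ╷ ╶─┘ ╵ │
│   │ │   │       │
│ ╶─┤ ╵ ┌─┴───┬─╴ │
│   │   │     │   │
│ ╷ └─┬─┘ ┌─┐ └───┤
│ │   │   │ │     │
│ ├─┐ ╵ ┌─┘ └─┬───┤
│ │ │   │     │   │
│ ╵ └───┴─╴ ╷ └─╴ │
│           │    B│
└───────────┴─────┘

Finding the shortest path through the maze:
Path length: 22 steps
Directions: right → right → right → down → left → left → down → left → down → down → down → down → right → right → right → right → right → up → right → down → right → right

Solution:

┌───────────────┬─┐
│A 1 2 3        │ │
│ ┌───╴ ┌─────┐ │ │
│ │6 5 4│     │ │ │
├─┘ ┌─┬─┘ ╷ ╶─┘ ╵ │
│8 7│ │   │       │
│ ╶─┤ ╵ ┌─┴───┬─╴ │
│9  │   │     │   │
│ ╷ └─┬─┘ ┌─┐ └───┤
│0│   │   │ │     │
│ ├─┐ ╵ ┌─┘ └─┬───┤
│1│ │   │  8 9│   │
│ ╵ └───┴─╴ ╷ └─╴ │
│2 3 4 5 6 7│0 1 B│
└───────────┴─────┘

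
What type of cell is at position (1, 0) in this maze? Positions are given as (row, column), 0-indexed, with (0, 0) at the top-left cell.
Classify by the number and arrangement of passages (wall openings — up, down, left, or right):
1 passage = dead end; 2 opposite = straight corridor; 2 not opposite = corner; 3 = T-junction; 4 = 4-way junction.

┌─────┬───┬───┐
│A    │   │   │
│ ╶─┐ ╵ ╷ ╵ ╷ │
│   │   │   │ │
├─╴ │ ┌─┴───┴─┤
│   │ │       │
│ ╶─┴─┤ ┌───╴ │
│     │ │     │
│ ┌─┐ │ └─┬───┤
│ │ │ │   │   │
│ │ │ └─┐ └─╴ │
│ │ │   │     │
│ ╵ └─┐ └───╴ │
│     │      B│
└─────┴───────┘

Checking cell at (1, 0):
Number of passages: 2
Cell type: corner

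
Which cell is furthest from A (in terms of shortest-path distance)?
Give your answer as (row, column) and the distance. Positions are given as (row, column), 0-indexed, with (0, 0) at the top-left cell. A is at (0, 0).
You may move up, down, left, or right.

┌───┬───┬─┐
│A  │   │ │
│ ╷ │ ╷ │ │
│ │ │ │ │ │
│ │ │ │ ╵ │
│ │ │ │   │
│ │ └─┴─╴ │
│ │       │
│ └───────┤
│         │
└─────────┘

Computing BFS distances from A to all cells:
Furthest cell: (2, 2)
Distance: 14 steps

Path from A to the furthest cell:

┌───┬───┬─┐
│A ↓│↓ ↰│ │
│ ╷ │ ╷ │ │
│ │↓│↓│↑│ │
│ │ │ │ ╵ │
│ │↓│B│↑ ↰│
│ │ └─┴─╴ │
│ │↳ → → ↑│
│ └───────┤
│         │
└─────────┘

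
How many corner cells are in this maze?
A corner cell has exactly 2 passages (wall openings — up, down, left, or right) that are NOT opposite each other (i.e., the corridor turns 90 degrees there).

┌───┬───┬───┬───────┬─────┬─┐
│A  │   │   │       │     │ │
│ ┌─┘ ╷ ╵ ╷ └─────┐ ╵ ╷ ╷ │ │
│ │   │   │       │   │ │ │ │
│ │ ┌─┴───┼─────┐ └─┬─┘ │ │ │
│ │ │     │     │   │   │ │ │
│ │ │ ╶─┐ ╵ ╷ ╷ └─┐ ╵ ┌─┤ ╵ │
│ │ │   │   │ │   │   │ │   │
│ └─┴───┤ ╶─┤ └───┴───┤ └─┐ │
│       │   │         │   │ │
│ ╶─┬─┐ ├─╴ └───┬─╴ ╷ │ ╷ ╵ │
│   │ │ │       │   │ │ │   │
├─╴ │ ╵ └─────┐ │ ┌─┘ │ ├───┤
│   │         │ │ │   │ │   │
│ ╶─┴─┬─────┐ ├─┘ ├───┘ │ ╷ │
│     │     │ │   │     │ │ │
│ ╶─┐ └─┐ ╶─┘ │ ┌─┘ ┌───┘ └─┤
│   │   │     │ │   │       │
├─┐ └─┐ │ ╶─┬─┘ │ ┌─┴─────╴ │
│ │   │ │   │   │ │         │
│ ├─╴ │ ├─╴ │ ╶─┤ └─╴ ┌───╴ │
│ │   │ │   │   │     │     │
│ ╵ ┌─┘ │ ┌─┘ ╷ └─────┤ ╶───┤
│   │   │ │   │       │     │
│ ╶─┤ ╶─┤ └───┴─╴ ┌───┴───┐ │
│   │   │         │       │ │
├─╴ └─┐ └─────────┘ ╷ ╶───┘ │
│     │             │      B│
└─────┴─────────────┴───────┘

Counting corner cells (2 non-opposite passages):
Total corners: 96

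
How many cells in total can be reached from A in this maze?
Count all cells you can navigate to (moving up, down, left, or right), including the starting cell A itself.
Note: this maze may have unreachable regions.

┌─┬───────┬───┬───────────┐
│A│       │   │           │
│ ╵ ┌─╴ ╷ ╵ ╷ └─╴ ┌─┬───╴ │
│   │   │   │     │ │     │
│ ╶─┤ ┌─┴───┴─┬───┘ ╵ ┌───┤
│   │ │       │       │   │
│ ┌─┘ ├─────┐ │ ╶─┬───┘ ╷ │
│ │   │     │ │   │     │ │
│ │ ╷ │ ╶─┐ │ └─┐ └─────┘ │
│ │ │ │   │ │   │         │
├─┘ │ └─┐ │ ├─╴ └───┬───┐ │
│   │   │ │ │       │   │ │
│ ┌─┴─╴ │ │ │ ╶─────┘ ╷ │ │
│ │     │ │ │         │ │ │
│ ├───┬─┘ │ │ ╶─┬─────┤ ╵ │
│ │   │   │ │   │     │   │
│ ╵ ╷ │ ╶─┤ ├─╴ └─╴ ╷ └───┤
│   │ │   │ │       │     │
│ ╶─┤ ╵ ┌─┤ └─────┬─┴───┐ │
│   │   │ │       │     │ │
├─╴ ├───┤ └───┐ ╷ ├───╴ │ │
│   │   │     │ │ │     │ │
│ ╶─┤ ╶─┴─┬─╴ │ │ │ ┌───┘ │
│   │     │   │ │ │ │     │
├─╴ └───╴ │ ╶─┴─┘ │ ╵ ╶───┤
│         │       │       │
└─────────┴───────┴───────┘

Using BFS/flood-fill to find all reachable cells from A:
Maze size: 13 × 13 = 169 total cells
All cells are reachable — the maze is fully connected.
Reachable cells: 169

Reachable region (· marks reachable cells):

┌─┬───────┬───┬───────────┐
│A│· · · ·│· ·│· · · · · ·│
│ ╵ ┌─╴ ╷ ╵ ╷ └─╴ ┌─┬───╴ │
│· ·│· ·│· ·│· · ·│·│· · ·│
│ ╶─┤ ┌─┴───┴─┬───┘ ╵ ┌───┤
│· ·│·│· · · ·│· · · ·│· ·│
│ ┌─┘ ├─────┐ │ ╶─┬───┘ ╷ │
│·│· ·│· · ·│·│· ·│· · ·│·│
│ │ ╷ │ ╶─┐ │ └─┐ └─────┘ │
│·│·│·│· ·│·│· ·│· · · · ·│
├─┘ │ └─┐ │ ├─╴ └───┬───┐ │
│· ·│· ·│·│·│· · · ·│· ·│·│
│ ┌─┴─╴ │ │ │ ╶─────┘ ╷ │ │
│·│· · ·│·│·│· · · · ·│·│·│
│ ├───┬─┘ │ │ ╶─┬─────┤ ╵ │
│·│· ·│· ·│·│· ·│· · ·│· ·│
│ ╵ ╷ │ ╶─┤ ├─╴ └─╴ ╷ └───┤
│· ·│·│· ·│·│· · · ·│· · ·│
│ ╶─┤ ╵ ┌─┤ └─────┬─┴───┐ │
│· ·│· ·│·│· · · ·│· · ·│·│
├─╴ ├───┤ └───┐ ╷ ├───╴ │ │
│· ·│· ·│· · ·│·│·│· · ·│·│
│ ╶─┤ ╶─┴─┬─╴ │ │ │ ┌───┘ │
│· ·│· · ·│· ·│·│·│·│· · ·│
├─╴ └───╴ │ ╶─┴─┘ │ ╵ ╶───┤
│· · · · ·│· · · ·│· · · ·│
└─────────┴───────┴───────┘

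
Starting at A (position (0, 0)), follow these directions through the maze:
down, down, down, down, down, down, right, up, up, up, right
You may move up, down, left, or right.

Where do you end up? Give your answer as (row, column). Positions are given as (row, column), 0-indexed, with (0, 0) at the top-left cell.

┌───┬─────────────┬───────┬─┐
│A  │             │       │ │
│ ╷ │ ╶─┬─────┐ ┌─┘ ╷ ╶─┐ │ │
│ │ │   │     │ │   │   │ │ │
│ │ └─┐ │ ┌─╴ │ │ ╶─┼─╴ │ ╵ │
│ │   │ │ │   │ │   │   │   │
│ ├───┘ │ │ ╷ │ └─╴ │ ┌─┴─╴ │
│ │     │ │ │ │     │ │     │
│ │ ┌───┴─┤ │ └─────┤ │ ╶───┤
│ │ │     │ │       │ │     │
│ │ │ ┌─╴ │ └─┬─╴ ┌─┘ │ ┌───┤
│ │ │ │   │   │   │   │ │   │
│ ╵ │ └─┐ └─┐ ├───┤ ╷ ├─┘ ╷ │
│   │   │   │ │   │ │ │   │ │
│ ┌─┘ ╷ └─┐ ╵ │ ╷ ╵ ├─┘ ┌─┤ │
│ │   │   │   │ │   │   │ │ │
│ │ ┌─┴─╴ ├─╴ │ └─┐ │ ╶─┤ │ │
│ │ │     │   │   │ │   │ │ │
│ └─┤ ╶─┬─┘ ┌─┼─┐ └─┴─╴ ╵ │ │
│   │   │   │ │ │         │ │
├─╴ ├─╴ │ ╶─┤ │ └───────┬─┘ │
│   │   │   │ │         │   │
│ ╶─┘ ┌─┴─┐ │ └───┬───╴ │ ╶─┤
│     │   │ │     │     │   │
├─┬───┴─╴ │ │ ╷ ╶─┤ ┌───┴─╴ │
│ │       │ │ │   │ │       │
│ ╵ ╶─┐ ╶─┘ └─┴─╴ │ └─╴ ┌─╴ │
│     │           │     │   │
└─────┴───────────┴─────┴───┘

Following directions step by step:
Start: (0, 0)
  down: (0, 0) → (1, 0)
  down: (1, 0) → (2, 0)
  down: (2, 0) → (3, 0)
  down: (3, 0) → (4, 0)
  down: (4, 0) → (5, 0)
  down: (5, 0) → (6, 0)
  right: (6, 0) → (6, 1)
  up: (6, 1) → (5, 1)
  up: (5, 1) → (4, 1)
  up: (4, 1) → (3, 1)
  right: (3, 1) → (3, 2)
Final position: (3, 2)

Path taken:

┌───┬─────────────┬───────┬─┐
│A  │             │       │ │
│ ╷ │ ╶─┬─────┐ ┌─┘ ╷ ╶─┐ │ │
│↓│ │   │     │ │   │   │ │ │
│ │ └─┐ │ ┌─╴ │ │ ╶─┼─╴ │ ╵ │
│↓│   │ │ │   │ │   │   │   │
│ ├───┘ │ │ ╷ │ └─╴ │ ┌─┴─╴ │
│↓│↱ B  │ │ │ │     │ │     │
│ │ ┌───┴─┤ │ └─────┤ │ ╶───┤
│↓│↑│     │ │       │ │     │
│ │ │ ┌─╴ │ └─┬─╴ ┌─┘ │ ┌───┤
│↓│↑│ │   │   │   │   │ │   │
│ ╵ │ └─┐ └─┐ ├───┤ ╷ ├─┘ ╷ │
│↳ ↑│   │   │ │   │ │ │   │ │
│ ┌─┘ ╷ └─┐ ╵ │ ╷ ╵ ├─┘ ┌─┤ │
│ │   │   │   │ │   │   │ │ │
│ │ ┌─┴─╴ ├─╴ │ └─┐ │ ╶─┤ │ │
│ │ │     │   │   │ │   │ │ │
│ └─┤ ╶─┬─┘ ┌─┼─┐ └─┴─╴ ╵ │ │
│   │   │   │ │ │         │ │
├─╴ ├─╴ │ ╶─┤ │ └───────┬─┘ │
│   │   │   │ │         │   │
│ ╶─┘ ┌─┴─┐ │ └───┬───╴ │ ╶─┤
│     │   │ │     │     │   │
├─┬───┴─╴ │ │ ╷ ╶─┤ ┌───┴─╴ │
│ │       │ │ │   │ │       │
│ ╵ ╶─┐ ╶─┘ └─┴─╴ │ └─╴ ┌─╴ │
│     │           │     │   │
└─────┴───────────┴─────┴───┘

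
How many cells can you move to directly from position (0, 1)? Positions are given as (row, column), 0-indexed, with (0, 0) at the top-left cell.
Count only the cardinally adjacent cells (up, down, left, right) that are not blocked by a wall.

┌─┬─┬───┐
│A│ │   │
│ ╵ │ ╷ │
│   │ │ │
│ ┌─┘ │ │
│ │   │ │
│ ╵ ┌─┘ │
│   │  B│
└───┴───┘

Checking passable neighbors of (0, 1):
Neighbors: (1, 1)
Count: 1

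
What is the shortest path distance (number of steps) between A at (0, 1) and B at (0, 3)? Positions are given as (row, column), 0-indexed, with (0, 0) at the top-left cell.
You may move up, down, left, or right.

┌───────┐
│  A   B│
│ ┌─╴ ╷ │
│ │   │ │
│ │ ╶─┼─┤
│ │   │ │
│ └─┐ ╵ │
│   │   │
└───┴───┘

Finding path from (0, 1) to (0, 3):
Path: (0,1) → (0,2) → (0,3)
Distance: 2 steps

Solution:

┌───────┐
│  A → B│
│ ┌─╴ ╷ │
│ │   │ │
│ │ ╶─┼─┤
│ │   │ │
│ └─┐ ╵ │
│   │   │
└───┴───┘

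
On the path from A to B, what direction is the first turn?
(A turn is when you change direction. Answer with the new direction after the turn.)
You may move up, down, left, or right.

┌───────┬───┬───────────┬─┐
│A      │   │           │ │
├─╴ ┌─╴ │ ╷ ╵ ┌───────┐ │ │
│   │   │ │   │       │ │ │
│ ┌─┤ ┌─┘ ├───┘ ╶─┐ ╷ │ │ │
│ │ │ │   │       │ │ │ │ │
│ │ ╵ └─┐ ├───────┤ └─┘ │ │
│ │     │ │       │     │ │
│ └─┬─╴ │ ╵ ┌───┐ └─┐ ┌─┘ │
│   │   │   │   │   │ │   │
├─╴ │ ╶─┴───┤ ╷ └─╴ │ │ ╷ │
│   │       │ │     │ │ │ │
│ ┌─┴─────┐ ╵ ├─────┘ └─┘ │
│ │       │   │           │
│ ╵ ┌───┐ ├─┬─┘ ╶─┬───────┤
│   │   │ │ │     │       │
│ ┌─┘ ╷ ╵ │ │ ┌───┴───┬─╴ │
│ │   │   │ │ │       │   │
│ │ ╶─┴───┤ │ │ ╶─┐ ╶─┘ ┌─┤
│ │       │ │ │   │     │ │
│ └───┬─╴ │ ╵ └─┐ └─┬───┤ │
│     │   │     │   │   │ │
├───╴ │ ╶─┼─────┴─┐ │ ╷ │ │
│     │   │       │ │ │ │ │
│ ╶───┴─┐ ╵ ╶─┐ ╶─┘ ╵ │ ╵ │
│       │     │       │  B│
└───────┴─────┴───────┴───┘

Directions: right, down, left, down, down, down, right, down, left, down, down, right, up, right, right, right, down, down, left, up, left, down, left, down, right, right, right, down, left, down, right, down, right, up, right, right, down, right, right, right, up, up, right, down, down, right
First turn direction: down

Solution:

┌───────┬───┬───────────┬─┐
│A ↓    │   │           │ │
├─╴ ┌─╴ │ ╷ ╵ ┌───────┐ │ │
│↓ ↲│   │ │   │       │ │ │
│ ┌─┤ ┌─┘ ├───┘ ╶─┐ ╷ │ │ │
│↓│ │ │   │       │ │ │ │ │
│ │ ╵ └─┐ ├───────┤ └─┘ │ │
│↓│     │ │       │     │ │
│ └─┬─╴ │ ╵ ┌───┐ └─┐ ┌─┘ │
│↳ ↓│   │   │   │   │ │   │
├─╴ │ ╶─┴───┤ ╷ └─╴ │ │ ╷ │
│↓ ↲│       │ │     │ │ │ │
│ ┌─┴─────┐ ╵ ├─────┘ └─┘ │
│↓│↱ → → ↓│   │           │
│ ╵ ┌───┐ ├─┬─┘ ╶─┬───────┤
│↳ ↑│↓ ↰│↓│ │     │       │
│ ┌─┘ ╷ ╵ │ │ ┌───┴───┬─╴ │
│ │↓ ↲│↑ ↲│ │ │       │   │
│ │ ╶─┴───┤ │ │ ╶─┐ ╶─┘ ┌─┤
│ │↳ → → ↓│ │ │   │     │ │
│ └───┬─╴ │ ╵ └─┐ └─┬───┤ │
│     │↓ ↲│     │   │↱ ↓│ │
├───╴ │ ╶─┼─────┴─┐ │ ╷ │ │
│     │↳ ↓│↱ → ↓  │ │↑│↓│ │
│ ╶───┴─┐ ╵ ╶─┐ ╶─┘ ╵ │ ╵ │
│       │↳ ↑  │↳ → → ↑│↳ B│
└───────┴─────┴───────┴───┘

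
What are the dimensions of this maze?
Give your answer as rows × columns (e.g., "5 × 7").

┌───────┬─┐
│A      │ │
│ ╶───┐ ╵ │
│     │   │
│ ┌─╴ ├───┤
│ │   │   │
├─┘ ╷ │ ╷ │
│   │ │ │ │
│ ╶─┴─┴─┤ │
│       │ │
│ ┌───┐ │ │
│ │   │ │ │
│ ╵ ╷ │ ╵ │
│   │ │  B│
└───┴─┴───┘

Counting the maze dimensions:
Rows (vertical): 7
Columns (horizontal): 5
Dimensions: 7 × 5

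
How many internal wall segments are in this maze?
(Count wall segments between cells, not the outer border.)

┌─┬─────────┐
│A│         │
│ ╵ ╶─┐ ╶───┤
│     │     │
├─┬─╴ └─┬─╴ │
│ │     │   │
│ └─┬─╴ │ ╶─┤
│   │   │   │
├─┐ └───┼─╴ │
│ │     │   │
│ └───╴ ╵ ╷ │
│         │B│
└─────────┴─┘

Counting internal wall segments:
Total internal walls: 25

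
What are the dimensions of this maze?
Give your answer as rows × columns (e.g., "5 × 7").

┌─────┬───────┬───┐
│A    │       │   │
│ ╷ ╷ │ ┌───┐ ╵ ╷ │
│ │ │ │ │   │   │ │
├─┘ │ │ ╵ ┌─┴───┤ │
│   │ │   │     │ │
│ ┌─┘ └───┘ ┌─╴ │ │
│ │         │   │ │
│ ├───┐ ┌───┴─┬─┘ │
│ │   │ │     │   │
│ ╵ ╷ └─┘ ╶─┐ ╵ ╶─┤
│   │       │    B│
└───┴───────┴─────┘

Counting the maze dimensions:
Rows (vertical): 6
Columns (horizontal): 9
Dimensions: 6 × 9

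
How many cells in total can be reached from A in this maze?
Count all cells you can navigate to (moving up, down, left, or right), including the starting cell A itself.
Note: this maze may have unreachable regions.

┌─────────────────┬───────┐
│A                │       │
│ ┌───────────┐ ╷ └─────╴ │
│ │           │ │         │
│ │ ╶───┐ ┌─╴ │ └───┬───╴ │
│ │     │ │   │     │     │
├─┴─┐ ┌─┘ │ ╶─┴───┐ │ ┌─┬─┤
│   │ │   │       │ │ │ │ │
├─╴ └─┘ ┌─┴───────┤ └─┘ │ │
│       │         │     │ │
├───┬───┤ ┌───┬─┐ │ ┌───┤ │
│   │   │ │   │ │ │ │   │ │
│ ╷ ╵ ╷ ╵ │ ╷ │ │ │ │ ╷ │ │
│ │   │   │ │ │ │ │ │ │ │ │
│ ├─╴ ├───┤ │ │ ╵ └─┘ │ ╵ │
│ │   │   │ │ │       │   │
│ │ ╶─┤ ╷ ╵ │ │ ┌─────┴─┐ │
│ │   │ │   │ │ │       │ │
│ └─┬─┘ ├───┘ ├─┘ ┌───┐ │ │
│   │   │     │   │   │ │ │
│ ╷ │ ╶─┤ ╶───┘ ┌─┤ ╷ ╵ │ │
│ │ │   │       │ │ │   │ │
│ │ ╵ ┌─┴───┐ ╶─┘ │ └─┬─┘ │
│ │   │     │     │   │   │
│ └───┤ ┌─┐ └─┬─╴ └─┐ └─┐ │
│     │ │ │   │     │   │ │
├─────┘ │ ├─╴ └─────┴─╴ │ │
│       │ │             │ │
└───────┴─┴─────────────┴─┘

Using BFS/flood-fill to find all reachable cells from A:
Maze size: 14 × 13 = 182 total cells
147 cell(s) are walled off and cannot be reached from A.
Reachable cells: 35

Reachable region (· marks reachable cells):

┌─────────────────┬───────┐
│A · · · · · · · ·│· · · ·│
│ ┌───────────┐ ╷ └─────╴ │
│·│           │·│· · · · ·│
│ │ ╶───┐ ┌─╴ │ └───┬───╴ │
│·│     │ │   │· · ·│· · ·│
├─┴─┐ ┌─┘ │ ╶─┴───┐ │ ┌─┬─┤
│   │ │   │       │·│·│·│ │
├─╴ └─┘ ┌─┴───────┤ └─┘ │ │
│       │         │· · ·│ │
├───┬───┤ ┌───┬─┐ │ ┌───┤ │
│   │   │ │   │ │ │·│   │ │
│ ╷ ╵ ╷ ╵ │ ╷ │ │ │ │ ╷ │ │
│ │   │   │ │ │ │ │·│ │ │ │
│ ├─╴ ├───┤ │ │ ╵ └─┘ │ ╵ │
│ │   │   │ │ │       │   │
│ │ ╶─┤ ╷ ╵ │ │ ┌─────┴─┐ │
│ │   │ │   │ │ │       │ │
│ └─┬─┘ ├───┘ ├─┘ ┌───┐ │ │
│   │   │     │   │   │ │ │
│ ╷ │ ╶─┤ ╶───┘ ┌─┤ ╷ ╵ │ │
│ │ │   │       │ │ │   │ │
│ │ ╵ ┌─┴───┐ ╶─┘ │ └─┬─┘ │
│ │   │     │     │   │   │
│ └───┤ ┌─┐ └─┬─╴ └─┐ └─┐ │
│     │ │ │   │     │   │ │
├─────┘ │ ├─╴ └─────┴─╴ │ │
│       │ │             │ │
└───────┴─┴─────────────┴─┘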